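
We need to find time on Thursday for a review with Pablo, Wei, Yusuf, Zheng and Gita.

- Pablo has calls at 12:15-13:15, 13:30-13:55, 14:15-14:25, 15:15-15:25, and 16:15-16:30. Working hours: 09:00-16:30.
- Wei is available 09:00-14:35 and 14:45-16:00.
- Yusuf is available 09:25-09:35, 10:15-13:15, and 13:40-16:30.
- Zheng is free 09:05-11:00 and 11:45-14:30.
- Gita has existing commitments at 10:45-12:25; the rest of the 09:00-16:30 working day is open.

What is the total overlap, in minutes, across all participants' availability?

65 minutes

Pablo free within 09:00–16:30: 09:00–12:15, 13:15–13:30, 13:55–14:15, 14:25–15:15, 15:25–16:15.
Gita free within 09:00–16:30: 09:00–10:45, 12:25–16:30.
Pablo ∩ Wei: 09:00–12:15, 13:15–13:30, 13:55–14:15, 14:25–14:35, 14:45–15:15, 15:25–16:00.
Pablo ∩ Wei ∩ Yusuf: 09:25–09:35, 10:15–12:15, 13:55–14:15, 14:25–14:35, 14:45–15:15, 15:25–16:00.
Pablo ∩ Wei ∩ Yusuf ∩ Zheng: 09:25–09:35, 10:15–11:00, 11:45–12:15, 13:55–14:15, 14:25–14:30.
Pablo ∩ Wei ∩ Yusuf ∩ Zheng ∩ Gita: 09:25–09:35, 10:15–10:45, 13:55–14:15, 14:25–14:30.
Total common minutes: 10 + 30 + 20 + 5 = 65.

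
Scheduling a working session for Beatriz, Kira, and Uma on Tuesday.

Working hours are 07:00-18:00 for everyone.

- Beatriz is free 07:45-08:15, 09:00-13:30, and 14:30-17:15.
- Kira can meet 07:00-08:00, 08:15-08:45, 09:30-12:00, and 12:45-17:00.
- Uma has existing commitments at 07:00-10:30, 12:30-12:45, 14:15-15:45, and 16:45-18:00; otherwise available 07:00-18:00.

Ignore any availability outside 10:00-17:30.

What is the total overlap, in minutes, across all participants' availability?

Uma free within 07:00–18:00: 10:30–12:30, 12:45–14:15, 15:45–16:45.
Beatriz ∩ Kira: 07:45–08:00, 09:30–12:00, 12:45–13:30, 14:30–17:00.
Beatriz ∩ Kira ∩ Uma: 10:30–12:00, 12:45–13:30, 15:45–16:45.
Restricted to 10:00–17:30: 10:30–12:00, 12:45–13:30, 15:45–16:45.
Total common minutes: 90 + 45 + 60 = 195.

195 minutes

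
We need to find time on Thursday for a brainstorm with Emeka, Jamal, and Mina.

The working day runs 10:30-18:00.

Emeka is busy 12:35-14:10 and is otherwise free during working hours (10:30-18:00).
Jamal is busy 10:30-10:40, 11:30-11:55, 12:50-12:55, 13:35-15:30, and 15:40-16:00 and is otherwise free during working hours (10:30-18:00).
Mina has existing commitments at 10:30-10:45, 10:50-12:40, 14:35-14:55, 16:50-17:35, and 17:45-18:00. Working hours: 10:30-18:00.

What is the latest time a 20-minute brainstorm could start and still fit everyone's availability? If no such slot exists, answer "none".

16:30

Emeka free within 10:30–18:00: 10:30–12:35, 14:10–18:00.
Jamal free within 10:30–18:00: 10:40–11:30, 11:55–12:50, 12:55–13:35, 15:30–15:40, 16:00–18:00.
Mina free within 10:30–18:00: 10:45–10:50, 12:40–14:35, 14:55–16:50, 17:35–17:45.
Emeka ∩ Jamal: 10:40–11:30, 11:55–12:35, 15:30–15:40, 16:00–18:00.
Emeka ∩ Jamal ∩ Mina: 10:45–10:50, 15:30–15:40, 16:00–16:50, 17:35–17:45.
Windows ≥ 20 min: 16:00–16:50.
Latest start in the last window 16:00–16:50 is 16:50 − 20 min = 16:30.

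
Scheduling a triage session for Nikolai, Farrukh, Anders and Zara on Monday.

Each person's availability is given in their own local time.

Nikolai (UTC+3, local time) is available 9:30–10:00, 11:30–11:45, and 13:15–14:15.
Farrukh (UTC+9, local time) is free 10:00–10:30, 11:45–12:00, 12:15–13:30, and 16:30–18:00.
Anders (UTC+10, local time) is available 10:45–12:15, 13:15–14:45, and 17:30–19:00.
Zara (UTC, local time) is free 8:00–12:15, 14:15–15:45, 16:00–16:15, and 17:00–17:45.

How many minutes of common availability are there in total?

Nikolai → UTC: 06:30–07:00, 08:30–08:45, 10:15–11:15.
Farrukh → UTC: 01:00–01:30, 02:45–03:00, 03:15–04:30, 07:30–09:00.
Anders → UTC: 00:45–02:15, 03:15–04:45, 07:30–09:00.
Zara → UTC: 08:00–12:15, 14:15–15:45, 16:00–16:15, 17:00–17:45.
Nikolai ∩ Farrukh: 08:30–08:45.
Nikolai ∩ Farrukh ∩ Anders: 08:30–08:45.
Nikolai ∩ Farrukh ∩ Anders ∩ Zara: 08:30–08:45.
Total common minutes: 15.

15 minutes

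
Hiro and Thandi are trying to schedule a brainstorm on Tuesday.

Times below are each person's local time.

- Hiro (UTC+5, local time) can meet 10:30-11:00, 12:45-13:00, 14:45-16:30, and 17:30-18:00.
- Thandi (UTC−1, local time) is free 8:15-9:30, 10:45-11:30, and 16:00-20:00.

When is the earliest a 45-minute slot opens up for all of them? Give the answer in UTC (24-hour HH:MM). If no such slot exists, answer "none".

09:45

Hiro → UTC: 05:30–06:00, 07:45–08:00, 09:45–11:30, 12:30–13:00.
Thandi → UTC: 09:15–10:30, 11:45–12:30, 17:00–21:00.
Hiro ∩ Thandi: 09:45–10:30.
Windows ≥ 45 min: 09:45–10:30.
Earliest such window starts at 09:45.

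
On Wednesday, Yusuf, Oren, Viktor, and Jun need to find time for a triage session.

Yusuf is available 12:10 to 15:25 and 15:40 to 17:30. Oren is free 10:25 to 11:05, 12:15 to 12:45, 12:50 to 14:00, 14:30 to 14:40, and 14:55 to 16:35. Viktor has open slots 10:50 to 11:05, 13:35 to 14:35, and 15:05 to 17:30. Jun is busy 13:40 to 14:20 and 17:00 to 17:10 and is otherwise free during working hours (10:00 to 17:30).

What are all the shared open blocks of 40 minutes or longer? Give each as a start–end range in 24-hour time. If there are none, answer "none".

15:40–16:35

Jun free within 10:00–17:30: 10:00–13:40, 14:20–17:00, 17:10–17:30.
Yusuf ∩ Oren: 12:15–12:45, 12:50–14:00, 14:30–14:40, 14:55–15:25, 15:40–16:35.
Yusuf ∩ Oren ∩ Viktor: 13:35–14:00, 14:30–14:35, 15:05–15:25, 15:40–16:35.
Yusuf ∩ Oren ∩ Viktor ∩ Jun: 13:35–13:40, 14:30–14:35, 15:05–15:25, 15:40–16:35.
Windows ≥ 40 min: 15:40–16:35.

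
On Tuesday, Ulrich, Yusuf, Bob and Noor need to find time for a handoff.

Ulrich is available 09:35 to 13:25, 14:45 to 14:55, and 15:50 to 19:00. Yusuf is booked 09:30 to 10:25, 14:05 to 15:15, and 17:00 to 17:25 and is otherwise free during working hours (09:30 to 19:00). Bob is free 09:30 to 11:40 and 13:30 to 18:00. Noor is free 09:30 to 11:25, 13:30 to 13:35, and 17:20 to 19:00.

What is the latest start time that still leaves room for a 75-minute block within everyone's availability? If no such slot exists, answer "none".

Yusuf free within 09:30–19:00: 10:25–14:05, 15:15–17:00, 17:25–19:00.
Ulrich ∩ Yusuf: 10:25–13:25, 15:50–17:00, 17:25–19:00.
Ulrich ∩ Yusuf ∩ Bob: 10:25–11:40, 15:50–17:00, 17:25–18:00.
Ulrich ∩ Yusuf ∩ Bob ∩ Noor: 10:25–11:25, 17:25–18:00.
Windows ≥ 75 min: (none).

none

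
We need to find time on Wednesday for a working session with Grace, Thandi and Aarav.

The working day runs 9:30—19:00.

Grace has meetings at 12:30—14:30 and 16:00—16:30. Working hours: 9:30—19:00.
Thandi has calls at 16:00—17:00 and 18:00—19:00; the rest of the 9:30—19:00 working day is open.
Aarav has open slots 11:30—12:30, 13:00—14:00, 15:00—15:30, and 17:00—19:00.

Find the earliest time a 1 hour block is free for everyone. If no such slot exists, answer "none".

11:30

Grace free within 09:30–19:00: 09:30–12:30, 14:30–16:00, 16:30–19:00.
Thandi free within 09:30–19:00: 09:30–16:00, 17:00–18:00.
Grace ∩ Thandi: 09:30–12:30, 14:30–16:00, 17:00–18:00.
Grace ∩ Thandi ∩ Aarav: 11:30–12:30, 15:00–15:30, 17:00–18:00.
Windows ≥ 60 min: 11:30–12:30, 17:00–18:00.
Earliest such window starts at 11:30.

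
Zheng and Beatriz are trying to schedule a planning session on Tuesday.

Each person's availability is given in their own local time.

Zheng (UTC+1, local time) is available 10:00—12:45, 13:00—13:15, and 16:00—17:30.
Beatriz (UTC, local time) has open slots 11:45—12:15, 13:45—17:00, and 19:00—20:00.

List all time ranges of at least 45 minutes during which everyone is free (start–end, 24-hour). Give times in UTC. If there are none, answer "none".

15:00–16:30

Zheng → UTC: 09:00–11:45, 12:00–12:15, 15:00–16:30.
Beatriz → UTC: 11:45–12:15, 13:45–17:00, 19:00–20:00.
Zheng ∩ Beatriz: 12:00–12:15, 15:00–16:30.
Windows ≥ 45 min: 15:00–16:30.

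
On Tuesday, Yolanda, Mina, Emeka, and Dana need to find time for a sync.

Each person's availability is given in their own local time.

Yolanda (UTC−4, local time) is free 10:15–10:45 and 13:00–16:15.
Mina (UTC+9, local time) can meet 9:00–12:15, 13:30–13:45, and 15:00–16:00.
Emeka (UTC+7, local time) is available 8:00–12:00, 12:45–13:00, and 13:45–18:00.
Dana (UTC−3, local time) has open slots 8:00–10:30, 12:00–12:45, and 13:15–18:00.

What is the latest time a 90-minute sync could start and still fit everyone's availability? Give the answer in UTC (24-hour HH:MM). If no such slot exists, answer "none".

none

Yolanda → UTC: 14:15–14:45, 17:00–20:15.
Mina → UTC: 00:00–03:15, 04:30–04:45, 06:00–07:00.
Emeka → UTC: 01:00–05:00, 05:45–06:00, 06:45–11:00.
Dana → UTC: 11:00–13:30, 15:00–15:45, 16:15–21:00.
Yolanda ∩ Mina: (none).
Yolanda ∩ Mina ∩ Emeka: (none).
Yolanda ∩ Mina ∩ Emeka ∩ Dana: (none).
Windows ≥ 90 min: (none).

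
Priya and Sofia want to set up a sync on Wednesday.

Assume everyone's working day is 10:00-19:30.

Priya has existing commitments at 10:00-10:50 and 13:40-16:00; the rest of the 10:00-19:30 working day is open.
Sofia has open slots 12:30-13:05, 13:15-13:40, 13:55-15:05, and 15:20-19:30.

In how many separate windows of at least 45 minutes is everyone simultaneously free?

1

Priya free within 10:00–19:30: 10:50–13:40, 16:00–19:30.
Priya ∩ Sofia: 12:30–13:05, 13:15–13:40, 16:00–19:30.
Windows ≥ 45 min: 16:00–19:30.
That's 1 window.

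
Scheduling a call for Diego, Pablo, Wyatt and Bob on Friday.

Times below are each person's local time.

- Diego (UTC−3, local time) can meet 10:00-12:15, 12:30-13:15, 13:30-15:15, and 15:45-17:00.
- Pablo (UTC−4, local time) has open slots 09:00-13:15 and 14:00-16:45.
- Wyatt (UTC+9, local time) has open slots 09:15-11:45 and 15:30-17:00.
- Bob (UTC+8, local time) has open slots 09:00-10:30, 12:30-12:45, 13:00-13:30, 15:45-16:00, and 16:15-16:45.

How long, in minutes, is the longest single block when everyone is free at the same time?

Diego → UTC: 13:00–15:15, 15:30–16:15, 16:30–18:15, 18:45–20:00.
Pablo → UTC: 13:00–17:15, 18:00–20:45.
Wyatt → UTC: 00:15–02:45, 06:30–08:00.
Bob → UTC: 01:00–02:30, 04:30–04:45, 05:00–05:30, 07:45–08:00, 08:15–08:45.
Diego ∩ Pablo: 13:00–15:15, 15:30–16:15, 16:30–17:15, 18:00–18:15, 18:45–20:00.
Diego ∩ Pablo ∩ Wyatt: (none).
Diego ∩ Pablo ∩ Wyatt ∩ Bob: (none).
No common window.

0 minutes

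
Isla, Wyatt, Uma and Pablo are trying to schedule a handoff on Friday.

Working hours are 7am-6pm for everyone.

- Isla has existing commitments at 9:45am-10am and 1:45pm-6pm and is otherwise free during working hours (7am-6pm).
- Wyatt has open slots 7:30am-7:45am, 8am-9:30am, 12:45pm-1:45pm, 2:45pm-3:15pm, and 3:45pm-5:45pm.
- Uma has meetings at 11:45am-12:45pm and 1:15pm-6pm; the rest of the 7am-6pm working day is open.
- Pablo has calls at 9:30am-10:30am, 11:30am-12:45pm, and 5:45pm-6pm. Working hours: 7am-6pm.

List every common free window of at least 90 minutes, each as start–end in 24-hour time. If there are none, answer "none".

Isla free within 07:00–18:00: 07:00–09:45, 10:00–13:45.
Uma free within 07:00–18:00: 07:00–11:45, 12:45–13:15.
Pablo free within 07:00–18:00: 07:00–09:30, 10:30–11:30, 12:45–17:45.
Isla ∩ Wyatt: 07:30–07:45, 08:00–09:30, 12:45–13:45.
Isla ∩ Wyatt ∩ Uma: 07:30–07:45, 08:00–09:30, 12:45–13:15.
Isla ∩ Wyatt ∩ Uma ∩ Pablo: 07:30–07:45, 08:00–09:30, 12:45–13:15.
Windows ≥ 90 min: 08:00–09:30.

08:00–09:30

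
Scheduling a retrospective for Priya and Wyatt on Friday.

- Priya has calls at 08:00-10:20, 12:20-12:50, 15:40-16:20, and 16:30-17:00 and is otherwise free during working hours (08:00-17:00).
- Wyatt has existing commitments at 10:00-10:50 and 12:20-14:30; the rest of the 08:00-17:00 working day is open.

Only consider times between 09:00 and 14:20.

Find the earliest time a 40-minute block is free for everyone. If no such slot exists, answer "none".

Priya free within 08:00–17:00: 10:20–12:20, 12:50–15:40, 16:20–16:30.
Wyatt free within 08:00–17:00: 08:00–10:00, 10:50–12:20, 14:30–17:00.
Priya ∩ Wyatt: 10:50–12:20, 14:30–15:40, 16:20–16:30.
Restricted to 09:00–14:20: 10:50–12:20.
Windows ≥ 40 min: 10:50–12:20.
Earliest such window starts at 10:50.

10:50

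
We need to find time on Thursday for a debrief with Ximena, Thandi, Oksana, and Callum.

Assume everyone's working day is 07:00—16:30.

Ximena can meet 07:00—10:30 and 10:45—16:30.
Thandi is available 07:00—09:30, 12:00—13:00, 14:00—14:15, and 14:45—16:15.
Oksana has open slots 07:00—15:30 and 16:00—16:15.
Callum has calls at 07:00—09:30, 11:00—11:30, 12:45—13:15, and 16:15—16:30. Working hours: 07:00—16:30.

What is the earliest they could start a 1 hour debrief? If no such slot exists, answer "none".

none

Callum free within 07:00–16:30: 09:30–11:00, 11:30–12:45, 13:15–16:15.
Ximena ∩ Thandi: 07:00–09:30, 12:00–13:00, 14:00–14:15, 14:45–16:15.
Ximena ∩ Thandi ∩ Oksana: 07:00–09:30, 12:00–13:00, 14:00–14:15, 14:45–15:30, 16:00–16:15.
Ximena ∩ Thandi ∩ Oksana ∩ Callum: 12:00–12:45, 14:00–14:15, 14:45–15:30, 16:00–16:15.
Windows ≥ 60 min: (none).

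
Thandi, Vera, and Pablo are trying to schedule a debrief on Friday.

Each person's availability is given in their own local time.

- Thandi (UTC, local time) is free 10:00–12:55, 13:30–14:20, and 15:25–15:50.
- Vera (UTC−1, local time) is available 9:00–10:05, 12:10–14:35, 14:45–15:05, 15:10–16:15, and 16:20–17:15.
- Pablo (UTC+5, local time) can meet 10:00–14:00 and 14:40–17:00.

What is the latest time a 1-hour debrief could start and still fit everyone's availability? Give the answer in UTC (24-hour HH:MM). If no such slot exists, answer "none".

Thandi → UTC: 10:00–12:55, 13:30–14:20, 15:25–15:50.
Vera → UTC: 10:00–11:05, 13:10–15:35, 15:45–16:05, 16:10–17:15, 17:20–18:15.
Pablo → UTC: 05:00–09:00, 09:40–12:00.
Thandi ∩ Vera: 10:00–11:05, 13:30–14:20, 15:25–15:35, 15:45–15:50.
Thandi ∩ Vera ∩ Pablo: 10:00–11:05.
Windows ≥ 60 min: 10:00–11:05.
Latest start in the last window 10:00–11:05 is 11:05 − 60 min = 10:05.

10:05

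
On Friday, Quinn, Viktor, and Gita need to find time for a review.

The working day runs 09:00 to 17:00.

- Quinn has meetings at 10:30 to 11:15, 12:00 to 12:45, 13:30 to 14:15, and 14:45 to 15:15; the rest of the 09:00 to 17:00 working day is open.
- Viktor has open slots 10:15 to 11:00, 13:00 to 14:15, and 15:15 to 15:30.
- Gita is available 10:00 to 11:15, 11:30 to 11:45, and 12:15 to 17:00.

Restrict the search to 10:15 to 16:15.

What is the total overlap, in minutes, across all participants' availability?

Quinn free within 09:00–17:00: 09:00–10:30, 11:15–12:00, 12:45–13:30, 14:15–14:45, 15:15–17:00.
Quinn ∩ Viktor: 10:15–10:30, 13:00–13:30, 15:15–15:30.
Quinn ∩ Viktor ∩ Gita: 10:15–10:30, 13:00–13:30, 15:15–15:30.
Restricted to 10:15–16:15: 10:15–10:30, 13:00–13:30, 15:15–15:30.
Total common minutes: 15 + 30 + 15 = 60.

60 minutes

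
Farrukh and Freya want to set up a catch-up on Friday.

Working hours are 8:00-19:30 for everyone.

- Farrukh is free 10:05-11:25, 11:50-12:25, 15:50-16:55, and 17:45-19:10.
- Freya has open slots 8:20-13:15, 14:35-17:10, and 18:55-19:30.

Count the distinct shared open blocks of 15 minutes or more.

Farrukh ∩ Freya: 10:05–11:25, 11:50–12:25, 15:50–16:55, 18:55–19:10.
Windows ≥ 15 min: 10:05–11:25, 11:50–12:25, 15:50–16:55, 18:55–19:10.
That's 4 windows.

4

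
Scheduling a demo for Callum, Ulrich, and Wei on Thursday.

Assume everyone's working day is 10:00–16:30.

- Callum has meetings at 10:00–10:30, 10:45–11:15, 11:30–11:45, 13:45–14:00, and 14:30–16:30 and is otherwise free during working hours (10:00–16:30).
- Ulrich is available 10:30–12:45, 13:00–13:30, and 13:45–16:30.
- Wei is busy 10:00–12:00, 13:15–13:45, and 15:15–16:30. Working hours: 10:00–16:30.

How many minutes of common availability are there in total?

Callum free within 10:00–16:30: 10:30–10:45, 11:15–11:30, 11:45–13:45, 14:00–14:30.
Wei free within 10:00–16:30: 12:00–13:15, 13:45–15:15.
Callum ∩ Ulrich: 10:30–10:45, 11:15–11:30, 11:45–12:45, 13:00–13:30, 14:00–14:30.
Callum ∩ Ulrich ∩ Wei: 12:00–12:45, 13:00–13:15, 14:00–14:30.
Total common minutes: 45 + 15 + 30 = 90.

90 minutes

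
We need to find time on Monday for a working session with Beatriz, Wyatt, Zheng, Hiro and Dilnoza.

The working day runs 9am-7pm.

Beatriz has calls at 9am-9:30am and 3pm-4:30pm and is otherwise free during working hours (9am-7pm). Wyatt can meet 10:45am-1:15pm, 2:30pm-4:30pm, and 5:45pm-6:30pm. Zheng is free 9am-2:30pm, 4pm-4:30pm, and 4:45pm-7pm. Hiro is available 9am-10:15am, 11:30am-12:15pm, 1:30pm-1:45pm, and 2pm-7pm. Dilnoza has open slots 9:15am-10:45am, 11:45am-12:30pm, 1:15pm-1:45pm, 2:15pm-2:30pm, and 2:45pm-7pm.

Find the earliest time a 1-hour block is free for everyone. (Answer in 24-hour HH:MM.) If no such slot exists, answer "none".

Beatriz free within 09:00–19:00: 09:30–15:00, 16:30–19:00.
Beatriz ∩ Wyatt: 10:45–13:15, 14:30–15:00, 17:45–18:30.
Beatriz ∩ Wyatt ∩ Zheng: 10:45–13:15, 17:45–18:30.
Beatriz ∩ Wyatt ∩ Zheng ∩ Hiro: 11:30–12:15, 17:45–18:30.
Beatriz ∩ Wyatt ∩ Zheng ∩ Hiro ∩ Dilnoza: 11:45–12:15, 17:45–18:30.
Windows ≥ 60 min: (none).

none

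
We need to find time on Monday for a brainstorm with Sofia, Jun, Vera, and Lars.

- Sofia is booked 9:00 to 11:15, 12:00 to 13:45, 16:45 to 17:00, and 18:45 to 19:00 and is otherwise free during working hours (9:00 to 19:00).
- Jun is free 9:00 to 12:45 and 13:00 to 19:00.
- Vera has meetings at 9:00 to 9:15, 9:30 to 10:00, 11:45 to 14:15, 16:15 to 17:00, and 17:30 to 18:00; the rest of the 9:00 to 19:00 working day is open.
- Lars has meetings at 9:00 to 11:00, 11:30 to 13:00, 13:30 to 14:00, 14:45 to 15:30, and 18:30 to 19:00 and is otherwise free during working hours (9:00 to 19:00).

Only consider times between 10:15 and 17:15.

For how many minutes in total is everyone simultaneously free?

105 minutes

Sofia free within 09:00–19:00: 11:15–12:00, 13:45–16:45, 17:00–18:45.
Vera free within 09:00–19:00: 09:15–09:30, 10:00–11:45, 14:15–16:15, 17:00–17:30, 18:00–19:00.
Lars free within 09:00–19:00: 11:00–11:30, 13:00–13:30, 14:00–14:45, 15:30–18:30.
Sofia ∩ Jun: 11:15–12:00, 13:45–16:45, 17:00–18:45.
Sofia ∩ Jun ∩ Vera: 11:15–11:45, 14:15–16:15, 17:00–17:30, 18:00–18:45.
Sofia ∩ Jun ∩ Vera ∩ Lars: 11:15–11:30, 14:15–14:45, 15:30–16:15, 17:00–17:30, 18:00–18:30.
Restricted to 10:15–17:15: 11:15–11:30, 14:15–14:45, 15:30–16:15, 17:00–17:15.
Total common minutes: 15 + 30 + 45 + 15 = 105.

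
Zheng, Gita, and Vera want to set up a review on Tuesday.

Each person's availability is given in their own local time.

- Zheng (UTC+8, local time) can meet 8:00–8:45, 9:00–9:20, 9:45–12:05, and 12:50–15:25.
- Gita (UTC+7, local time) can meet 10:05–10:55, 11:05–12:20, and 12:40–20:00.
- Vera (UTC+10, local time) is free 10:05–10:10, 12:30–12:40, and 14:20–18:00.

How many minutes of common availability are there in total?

135 minutes

Zheng → UTC: 00:00–00:45, 01:00–01:20, 01:45–04:05, 04:50–07:25.
Gita → UTC: 03:05–03:55, 04:05–05:20, 05:40–13:00.
Vera → UTC: 00:05–00:10, 02:30–02:40, 04:20–08:00.
Zheng ∩ Gita: 03:05–03:55, 04:50–05:20, 05:40–07:25.
Zheng ∩ Gita ∩ Vera: 04:50–05:20, 05:40–07:25.
Total common minutes: 30 + 105 = 135.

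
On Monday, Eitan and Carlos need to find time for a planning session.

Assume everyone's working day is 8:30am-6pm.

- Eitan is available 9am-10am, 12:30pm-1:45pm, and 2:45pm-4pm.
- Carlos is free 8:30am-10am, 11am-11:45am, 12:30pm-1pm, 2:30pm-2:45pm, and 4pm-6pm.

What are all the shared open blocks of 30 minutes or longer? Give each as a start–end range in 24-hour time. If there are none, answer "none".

09:00–10:00, 12:30–13:00

Eitan ∩ Carlos: 09:00–10:00, 12:30–13:00.
Windows ≥ 30 min: 09:00–10:00, 12:30–13:00.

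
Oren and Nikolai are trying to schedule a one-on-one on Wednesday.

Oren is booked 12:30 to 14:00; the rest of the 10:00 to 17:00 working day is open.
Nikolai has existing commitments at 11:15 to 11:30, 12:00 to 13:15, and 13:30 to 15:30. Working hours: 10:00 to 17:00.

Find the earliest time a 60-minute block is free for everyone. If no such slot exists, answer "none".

Oren free within 10:00–17:00: 10:00–12:30, 14:00–17:00.
Nikolai free within 10:00–17:00: 10:00–11:15, 11:30–12:00, 13:15–13:30, 15:30–17:00.
Oren ∩ Nikolai: 10:00–11:15, 11:30–12:00, 15:30–17:00.
Windows ≥ 60 min: 10:00–11:15, 15:30–17:00.
Earliest such window starts at 10:00.

10:00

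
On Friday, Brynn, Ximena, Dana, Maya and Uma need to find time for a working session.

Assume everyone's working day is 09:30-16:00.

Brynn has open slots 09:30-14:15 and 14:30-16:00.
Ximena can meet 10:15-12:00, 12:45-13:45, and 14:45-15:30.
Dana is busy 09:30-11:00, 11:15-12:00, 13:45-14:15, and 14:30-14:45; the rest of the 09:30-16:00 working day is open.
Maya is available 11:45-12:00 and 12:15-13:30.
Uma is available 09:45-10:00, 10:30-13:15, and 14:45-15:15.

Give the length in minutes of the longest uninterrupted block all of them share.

Dana free within 09:30–16:00: 11:00–11:15, 12:00–13:45, 14:15–14:30, 14:45–16:00.
Brynn ∩ Ximena: 10:15–12:00, 12:45–13:45, 14:45–15:30.
Brynn ∩ Ximena ∩ Dana: 11:00–11:15, 12:45–13:45, 14:45–15:30.
Brynn ∩ Ximena ∩ Dana ∩ Maya: 12:45–13:30.
Brynn ∩ Ximena ∩ Dana ∩ Maya ∩ Uma: 12:45–13:15.
Single common window of 30 minutes.

30 minutes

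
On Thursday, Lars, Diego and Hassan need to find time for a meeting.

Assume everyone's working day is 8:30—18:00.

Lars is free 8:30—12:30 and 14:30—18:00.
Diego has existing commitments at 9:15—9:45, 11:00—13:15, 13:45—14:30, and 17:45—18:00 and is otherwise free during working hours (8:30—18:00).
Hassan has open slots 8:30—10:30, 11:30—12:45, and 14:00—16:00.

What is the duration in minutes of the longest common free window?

90 minutes

Diego free within 08:30–18:00: 08:30–09:15, 09:45–11:00, 13:15–13:45, 14:30–17:45.
Lars ∩ Diego: 08:30–09:15, 09:45–11:00, 14:30–17:45.
Lars ∩ Diego ∩ Hassan: 08:30–09:15, 09:45–10:30, 14:30–16:00.
Common window lengths: 45, 45, 90 min; longest is 90.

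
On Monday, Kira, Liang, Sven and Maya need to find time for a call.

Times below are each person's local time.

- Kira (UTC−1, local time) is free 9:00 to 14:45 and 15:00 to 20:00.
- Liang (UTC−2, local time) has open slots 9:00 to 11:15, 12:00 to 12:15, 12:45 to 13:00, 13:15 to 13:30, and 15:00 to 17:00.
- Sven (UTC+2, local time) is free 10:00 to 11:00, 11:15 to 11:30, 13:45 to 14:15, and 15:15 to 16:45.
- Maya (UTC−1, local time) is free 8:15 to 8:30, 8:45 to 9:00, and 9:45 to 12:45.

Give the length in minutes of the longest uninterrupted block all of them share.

30 minutes

Kira → UTC: 10:00–15:45, 16:00–21:00.
Liang → UTC: 11:00–13:15, 14:00–14:15, 14:45–15:00, 15:15–15:30, 17:00–19:00.
Sven → UTC: 08:00–09:00, 09:15–09:30, 11:45–12:15, 13:15–14:45.
Maya → UTC: 09:15–09:30, 09:45–10:00, 10:45–13:45.
Kira ∩ Liang: 11:00–13:15, 14:00–14:15, 14:45–15:00, 15:15–15:30, 17:00–19:00.
Kira ∩ Liang ∩ Sven: 11:45–12:15, 14:00–14:15.
Kira ∩ Liang ∩ Sven ∩ Maya: 11:45–12:15.
Single common window of 30 minutes.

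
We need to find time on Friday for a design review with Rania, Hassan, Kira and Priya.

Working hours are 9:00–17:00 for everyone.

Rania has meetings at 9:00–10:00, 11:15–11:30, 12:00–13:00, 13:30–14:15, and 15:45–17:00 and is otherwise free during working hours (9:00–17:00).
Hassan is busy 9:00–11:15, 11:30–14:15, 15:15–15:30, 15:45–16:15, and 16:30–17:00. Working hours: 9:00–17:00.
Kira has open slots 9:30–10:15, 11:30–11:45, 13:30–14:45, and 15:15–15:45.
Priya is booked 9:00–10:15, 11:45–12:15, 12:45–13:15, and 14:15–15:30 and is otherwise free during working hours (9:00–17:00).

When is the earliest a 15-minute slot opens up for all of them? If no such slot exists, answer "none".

Rania free within 09:00–17:00: 10:00–11:15, 11:30–12:00, 13:00–13:30, 14:15–15:45.
Hassan free within 09:00–17:00: 11:15–11:30, 14:15–15:15, 15:30–15:45, 16:15–16:30.
Priya free within 09:00–17:00: 10:15–11:45, 12:15–12:45, 13:15–14:15, 15:30–17:00.
Rania ∩ Hassan: 14:15–15:15, 15:30–15:45.
Rania ∩ Hassan ∩ Kira: 14:15–14:45, 15:30–15:45.
Rania ∩ Hassan ∩ Kira ∩ Priya: 15:30–15:45.
Windows ≥ 15 min: 15:30–15:45.
Earliest such window starts at 15:30.

15:30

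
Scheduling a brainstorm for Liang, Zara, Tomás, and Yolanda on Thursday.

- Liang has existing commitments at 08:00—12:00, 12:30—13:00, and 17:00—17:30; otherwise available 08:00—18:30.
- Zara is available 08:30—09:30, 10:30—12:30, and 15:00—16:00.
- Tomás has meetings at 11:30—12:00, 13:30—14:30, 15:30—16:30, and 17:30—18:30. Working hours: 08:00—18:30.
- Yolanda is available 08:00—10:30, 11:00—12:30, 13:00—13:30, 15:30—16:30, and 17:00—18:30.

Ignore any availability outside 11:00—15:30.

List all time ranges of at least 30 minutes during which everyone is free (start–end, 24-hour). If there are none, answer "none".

12:00–12:30

Liang free within 08:00–18:30: 12:00–12:30, 13:00–17:00, 17:30–18:30.
Tomás free within 08:00–18:30: 08:00–11:30, 12:00–13:30, 14:30–15:30, 16:30–17:30.
Liang ∩ Zara: 12:00–12:30, 15:00–16:00.
Liang ∩ Zara ∩ Tomás: 12:00–12:30, 15:00–15:30.
Liang ∩ Zara ∩ Tomás ∩ Yolanda: 12:00–12:30.
Restricted to 11:00–15:30: 12:00–12:30.
Windows ≥ 30 min: 12:00–12:30.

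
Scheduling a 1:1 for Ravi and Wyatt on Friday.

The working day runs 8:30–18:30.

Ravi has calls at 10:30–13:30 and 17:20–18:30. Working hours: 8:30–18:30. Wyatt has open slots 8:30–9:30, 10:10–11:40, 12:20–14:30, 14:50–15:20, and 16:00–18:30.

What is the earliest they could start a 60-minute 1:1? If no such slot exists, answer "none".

Ravi free within 08:30–18:30: 08:30–10:30, 13:30–17:20.
Ravi ∩ Wyatt: 08:30–09:30, 10:10–10:30, 13:30–14:30, 14:50–15:20, 16:00–17:20.
Windows ≥ 60 min: 08:30–09:30, 13:30–14:30, 16:00–17:20.
Earliest such window starts at 08:30.

08:30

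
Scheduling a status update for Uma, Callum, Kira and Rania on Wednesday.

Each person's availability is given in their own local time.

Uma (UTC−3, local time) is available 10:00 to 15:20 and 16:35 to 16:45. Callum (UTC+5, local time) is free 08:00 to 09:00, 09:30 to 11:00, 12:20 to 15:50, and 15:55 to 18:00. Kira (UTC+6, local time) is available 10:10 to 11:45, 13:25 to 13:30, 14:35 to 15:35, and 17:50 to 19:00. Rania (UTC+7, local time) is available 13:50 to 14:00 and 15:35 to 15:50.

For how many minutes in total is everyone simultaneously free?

Uma → UTC: 13:00–18:20, 19:35–19:45.
Callum → UTC: 03:00–04:00, 04:30–06:00, 07:20–10:50, 10:55–13:00.
Kira → UTC: 04:10–05:45, 07:25–07:30, 08:35–09:35, 11:50–13:00.
Rania → UTC: 06:50–07:00, 08:35–08:50.
Uma ∩ Callum: (none).
Uma ∩ Callum ∩ Kira: (none).
Uma ∩ Callum ∩ Kira ∩ Rania: (none).
Total common minutes: 0.

0 minutes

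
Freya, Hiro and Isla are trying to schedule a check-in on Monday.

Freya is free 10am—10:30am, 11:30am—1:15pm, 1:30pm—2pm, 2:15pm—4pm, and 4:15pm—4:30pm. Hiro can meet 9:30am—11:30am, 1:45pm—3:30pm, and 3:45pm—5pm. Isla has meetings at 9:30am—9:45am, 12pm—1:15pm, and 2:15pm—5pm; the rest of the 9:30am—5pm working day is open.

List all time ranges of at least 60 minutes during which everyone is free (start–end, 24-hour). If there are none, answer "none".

Isla free within 09:30–17:00: 09:45–12:00, 13:15–14:15.
Freya ∩ Hiro: 10:00–10:30, 13:45–14:00, 14:15–15:30, 15:45–16:00, 16:15–16:30.
Freya ∩ Hiro ∩ Isla: 10:00–10:30, 13:45–14:00.
Windows ≥ 60 min: (none).

none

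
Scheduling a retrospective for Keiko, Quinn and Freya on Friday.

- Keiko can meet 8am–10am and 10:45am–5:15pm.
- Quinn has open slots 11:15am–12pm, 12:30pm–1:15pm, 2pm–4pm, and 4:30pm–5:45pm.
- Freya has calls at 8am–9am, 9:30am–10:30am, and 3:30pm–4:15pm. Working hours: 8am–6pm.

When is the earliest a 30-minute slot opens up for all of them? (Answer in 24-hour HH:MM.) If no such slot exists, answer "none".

Freya free within 08:00–18:00: 09:00–09:30, 10:30–15:30, 16:15–18:00.
Keiko ∩ Quinn: 11:15–12:00, 12:30–13:15, 14:00–16:00, 16:30–17:15.
Keiko ∩ Quinn ∩ Freya: 11:15–12:00, 12:30–13:15, 14:00–15:30, 16:30–17:15.
Windows ≥ 30 min: 11:15–12:00, 12:30–13:15, 14:00–15:30, 16:30–17:15.
Earliest such window starts at 11:15.

11:15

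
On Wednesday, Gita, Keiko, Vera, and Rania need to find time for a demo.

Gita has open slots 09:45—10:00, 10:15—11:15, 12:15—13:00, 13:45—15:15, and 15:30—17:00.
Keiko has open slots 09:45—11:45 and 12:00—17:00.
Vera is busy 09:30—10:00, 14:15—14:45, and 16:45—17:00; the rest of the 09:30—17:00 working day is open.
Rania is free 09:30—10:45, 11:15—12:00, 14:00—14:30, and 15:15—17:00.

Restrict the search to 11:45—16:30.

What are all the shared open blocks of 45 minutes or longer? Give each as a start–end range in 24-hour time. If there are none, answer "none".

Vera free within 09:30–17:00: 10:00–14:15, 14:45–16:45.
Gita ∩ Keiko: 09:45–10:00, 10:15–11:15, 12:15–13:00, 13:45–15:15, 15:30–17:00.
Gita ∩ Keiko ∩ Vera: 10:15–11:15, 12:15–13:00, 13:45–14:15, 14:45–15:15, 15:30–16:45.
Gita ∩ Keiko ∩ Vera ∩ Rania: 10:15–10:45, 14:00–14:15, 15:30–16:45.
Restricted to 11:45–16:30: 14:00–14:15, 15:30–16:30.
Windows ≥ 45 min: 15:30–16:30.

15:30–16:30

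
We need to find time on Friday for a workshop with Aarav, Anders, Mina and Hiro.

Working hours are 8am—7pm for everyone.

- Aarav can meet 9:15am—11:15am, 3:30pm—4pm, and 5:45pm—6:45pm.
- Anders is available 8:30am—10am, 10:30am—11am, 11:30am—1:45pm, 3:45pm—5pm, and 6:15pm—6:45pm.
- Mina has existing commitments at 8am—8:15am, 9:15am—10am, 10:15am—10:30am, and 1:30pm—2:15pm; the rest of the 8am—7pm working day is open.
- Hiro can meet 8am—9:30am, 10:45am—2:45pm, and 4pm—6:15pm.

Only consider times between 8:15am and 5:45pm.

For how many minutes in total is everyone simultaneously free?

15 minutes

Mina free within 08:00–19:00: 08:15–09:15, 10:00–10:15, 10:30–13:30, 14:15–19:00.
Aarav ∩ Anders: 09:15–10:00, 10:30–11:00, 15:45–16:00, 18:15–18:45.
Aarav ∩ Anders ∩ Mina: 10:30–11:00, 15:45–16:00, 18:15–18:45.
Aarav ∩ Anders ∩ Mina ∩ Hiro: 10:45–11:00.
Restricted to 08:15–17:45: 10:45–11:00.
Total common minutes: 15.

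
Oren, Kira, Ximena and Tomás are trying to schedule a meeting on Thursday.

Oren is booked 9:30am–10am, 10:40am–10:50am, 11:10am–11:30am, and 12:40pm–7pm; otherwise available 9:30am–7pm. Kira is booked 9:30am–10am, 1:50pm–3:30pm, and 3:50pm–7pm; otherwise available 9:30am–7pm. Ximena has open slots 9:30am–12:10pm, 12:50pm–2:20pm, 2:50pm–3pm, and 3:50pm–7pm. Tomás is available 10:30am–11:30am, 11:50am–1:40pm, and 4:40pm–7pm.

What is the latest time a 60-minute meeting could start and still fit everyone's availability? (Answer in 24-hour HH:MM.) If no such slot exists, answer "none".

Oren free within 09:30–19:00: 10:00–10:40, 10:50–11:10, 11:30–12:40.
Kira free within 09:30–19:00: 10:00–13:50, 15:30–15:50.
Oren ∩ Kira: 10:00–10:40, 10:50–11:10, 11:30–12:40.
Oren ∩ Kira ∩ Ximena: 10:00–10:40, 10:50–11:10, 11:30–12:10.
Oren ∩ Kira ∩ Ximena ∩ Tomás: 10:30–10:40, 10:50–11:10, 11:50–12:10.
Windows ≥ 60 min: (none).

none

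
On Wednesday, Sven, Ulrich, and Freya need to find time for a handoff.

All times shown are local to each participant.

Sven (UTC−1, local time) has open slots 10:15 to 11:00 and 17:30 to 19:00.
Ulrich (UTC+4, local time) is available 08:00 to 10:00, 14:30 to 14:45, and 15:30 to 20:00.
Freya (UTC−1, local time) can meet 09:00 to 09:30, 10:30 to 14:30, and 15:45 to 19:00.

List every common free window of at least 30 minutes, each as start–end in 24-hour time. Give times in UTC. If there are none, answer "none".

11:30–12:00

Sven → UTC: 11:15–12:00, 18:30–20:00.
Ulrich → UTC: 04:00–06:00, 10:30–10:45, 11:30–16:00.
Freya → UTC: 10:00–10:30, 11:30–15:30, 16:45–20:00.
Sven ∩ Ulrich: 11:30–12:00.
Sven ∩ Ulrich ∩ Freya: 11:30–12:00.
Windows ≥ 30 min: 11:30–12:00.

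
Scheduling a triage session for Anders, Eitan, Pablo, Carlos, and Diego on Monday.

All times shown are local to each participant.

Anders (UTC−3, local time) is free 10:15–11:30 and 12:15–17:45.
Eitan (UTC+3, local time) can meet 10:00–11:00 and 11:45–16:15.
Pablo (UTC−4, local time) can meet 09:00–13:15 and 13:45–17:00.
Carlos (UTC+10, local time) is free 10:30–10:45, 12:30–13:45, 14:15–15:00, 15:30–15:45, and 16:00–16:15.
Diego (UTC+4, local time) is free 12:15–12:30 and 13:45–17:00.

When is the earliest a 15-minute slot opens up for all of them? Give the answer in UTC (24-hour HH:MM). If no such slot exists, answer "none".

Anders → UTC: 13:15–14:30, 15:15–20:45.
Eitan → UTC: 07:00–08:00, 08:45–13:15.
Pablo → UTC: 13:00–17:15, 17:45–21:00.
Carlos → UTC: 00:30–00:45, 02:30–03:45, 04:15–05:00, 05:30–05:45, 06:00–06:15.
Diego → UTC: 08:15–08:30, 09:45–13:00.
Anders ∩ Eitan: (none).
Anders ∩ Eitan ∩ Pablo: (none).
Anders ∩ Eitan ∩ Pablo ∩ Carlos: (none).
Anders ∩ Eitan ∩ Pablo ∩ Carlos ∩ Diego: (none).
Windows ≥ 15 min: (none).

none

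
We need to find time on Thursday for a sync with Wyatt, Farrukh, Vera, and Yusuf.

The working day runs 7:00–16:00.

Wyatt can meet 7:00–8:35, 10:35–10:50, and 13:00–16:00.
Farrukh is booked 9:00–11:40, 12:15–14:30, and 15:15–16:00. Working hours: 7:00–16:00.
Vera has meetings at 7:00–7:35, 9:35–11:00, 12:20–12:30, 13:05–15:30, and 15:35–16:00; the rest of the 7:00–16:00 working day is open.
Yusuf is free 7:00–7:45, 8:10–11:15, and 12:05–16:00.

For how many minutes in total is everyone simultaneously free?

35 minutes

Farrukh free within 07:00–16:00: 07:00–09:00, 11:40–12:15, 14:30–15:15.
Vera free within 07:00–16:00: 07:35–09:35, 11:00–12:20, 12:30–13:05, 15:30–15:35.
Wyatt ∩ Farrukh: 07:00–08:35, 14:30–15:15.
Wyatt ∩ Farrukh ∩ Vera: 07:35–08:35.
Wyatt ∩ Farrukh ∩ Vera ∩ Yusuf: 07:35–07:45, 08:10–08:35.
Total common minutes: 10 + 25 = 35.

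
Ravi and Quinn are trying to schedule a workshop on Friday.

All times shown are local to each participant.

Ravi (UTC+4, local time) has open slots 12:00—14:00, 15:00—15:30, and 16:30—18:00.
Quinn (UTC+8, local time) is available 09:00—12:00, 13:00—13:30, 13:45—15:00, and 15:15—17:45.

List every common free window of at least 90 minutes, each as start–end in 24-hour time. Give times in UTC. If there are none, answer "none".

08:00–09:45

Ravi → UTC: 08:00–10:00, 11:00–11:30, 12:30–14:00.
Quinn → UTC: 01:00–04:00, 05:00–05:30, 05:45–07:00, 07:15–09:45.
Ravi ∩ Quinn: 08:00–09:45.
Windows ≥ 90 min: 08:00–09:45.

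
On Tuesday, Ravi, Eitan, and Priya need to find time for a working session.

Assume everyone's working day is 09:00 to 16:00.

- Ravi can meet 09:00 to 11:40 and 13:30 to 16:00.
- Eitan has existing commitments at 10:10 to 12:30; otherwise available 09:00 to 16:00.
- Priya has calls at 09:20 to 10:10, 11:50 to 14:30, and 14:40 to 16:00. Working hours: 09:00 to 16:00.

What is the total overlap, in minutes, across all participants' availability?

Eitan free within 09:00–16:00: 09:00–10:10, 12:30–16:00.
Priya free within 09:00–16:00: 09:00–09:20, 10:10–11:50, 14:30–14:40.
Ravi ∩ Eitan: 09:00–10:10, 13:30–16:00.
Ravi ∩ Eitan ∩ Priya: 09:00–09:20, 14:30–14:40.
Total common minutes: 20 + 10 = 30.

30 minutes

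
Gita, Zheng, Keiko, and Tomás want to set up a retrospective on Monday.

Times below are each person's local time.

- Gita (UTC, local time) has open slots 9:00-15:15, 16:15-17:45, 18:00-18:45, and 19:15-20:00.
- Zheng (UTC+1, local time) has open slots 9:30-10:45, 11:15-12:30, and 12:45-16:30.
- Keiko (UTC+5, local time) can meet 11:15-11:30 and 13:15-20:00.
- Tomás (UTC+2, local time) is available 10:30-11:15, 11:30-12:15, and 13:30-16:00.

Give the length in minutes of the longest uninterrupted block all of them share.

135 minutes

Gita → UTC: 09:00–15:15, 16:15–17:45, 18:00–18:45, 19:15–20:00.
Zheng → UTC: 08:30–09:45, 10:15–11:30, 11:45–15:30.
Keiko → UTC: 06:15–06:30, 08:15–15:00.
Tomás → UTC: 08:30–09:15, 09:30–10:15, 11:30–14:00.
Gita ∩ Zheng: 09:00–09:45, 10:15–11:30, 11:45–15:15.
Gita ∩ Zheng ∩ Keiko: 09:00–09:45, 10:15–11:30, 11:45–15:00.
Gita ∩ Zheng ∩ Keiko ∩ Tomás: 09:00–09:15, 09:30–09:45, 11:45–14:00.
Common window lengths: 15, 15, 135 min; longest is 135.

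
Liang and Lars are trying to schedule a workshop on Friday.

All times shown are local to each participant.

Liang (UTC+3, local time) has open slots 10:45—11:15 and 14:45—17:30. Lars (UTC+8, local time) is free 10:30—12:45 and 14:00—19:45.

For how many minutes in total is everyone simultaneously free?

Liang → UTC: 07:45–08:15, 11:45–14:30.
Lars → UTC: 02:30–04:45, 06:00–11:45.
Liang ∩ Lars: 07:45–08:15.
Total common minutes: 30.

30 minutes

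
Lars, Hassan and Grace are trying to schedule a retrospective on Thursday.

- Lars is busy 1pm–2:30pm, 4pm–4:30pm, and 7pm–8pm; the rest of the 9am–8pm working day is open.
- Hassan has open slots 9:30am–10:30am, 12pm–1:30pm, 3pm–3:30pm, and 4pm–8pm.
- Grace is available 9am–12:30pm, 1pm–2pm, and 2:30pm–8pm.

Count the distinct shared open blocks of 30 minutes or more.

4

Lars free within 09:00–20:00: 09:00–13:00, 14:30–16:00, 16:30–19:00.
Lars ∩ Hassan: 09:30–10:30, 12:00–13:00, 15:00–15:30, 16:30–19:00.
Lars ∩ Hassan ∩ Grace: 09:30–10:30, 12:00–12:30, 15:00–15:30, 16:30–19:00.
Windows ≥ 30 min: 09:30–10:30, 12:00–12:30, 15:00–15:30, 16:30–19:00.
That's 4 windows.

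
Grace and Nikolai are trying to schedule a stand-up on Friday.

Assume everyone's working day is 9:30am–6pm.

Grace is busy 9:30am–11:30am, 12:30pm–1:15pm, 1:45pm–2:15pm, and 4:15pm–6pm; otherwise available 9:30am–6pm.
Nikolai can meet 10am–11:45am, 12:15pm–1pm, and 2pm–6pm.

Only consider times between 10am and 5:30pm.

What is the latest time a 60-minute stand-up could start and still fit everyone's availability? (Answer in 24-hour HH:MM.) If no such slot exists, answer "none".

15:15

Grace free within 09:30–18:00: 11:30–12:30, 13:15–13:45, 14:15–16:15.
Grace ∩ Nikolai: 11:30–11:45, 12:15–12:30, 14:15–16:15.
Restricted to 10:00–17:30: 11:30–11:45, 12:15–12:30, 14:15–16:15.
Windows ≥ 60 min: 14:15–16:15.
Latest start in the last window 14:15–16:15 is 16:15 − 60 min = 15:15.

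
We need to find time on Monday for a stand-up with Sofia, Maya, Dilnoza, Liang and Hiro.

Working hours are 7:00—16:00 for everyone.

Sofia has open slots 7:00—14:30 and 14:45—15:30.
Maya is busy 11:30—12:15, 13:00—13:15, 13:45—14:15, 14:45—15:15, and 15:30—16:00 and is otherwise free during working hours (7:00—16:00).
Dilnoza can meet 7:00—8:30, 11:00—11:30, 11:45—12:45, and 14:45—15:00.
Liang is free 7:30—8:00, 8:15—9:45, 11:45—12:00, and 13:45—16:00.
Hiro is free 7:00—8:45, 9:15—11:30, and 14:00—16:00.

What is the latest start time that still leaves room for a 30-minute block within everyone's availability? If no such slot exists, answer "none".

Maya free within 07:00–16:00: 07:00–11:30, 12:15–13:00, 13:15–13:45, 14:15–14:45, 15:15–15:30.
Sofia ∩ Maya: 07:00–11:30, 12:15–13:00, 13:15–13:45, 14:15–14:30, 15:15–15:30.
Sofia ∩ Maya ∩ Dilnoza: 07:00–08:30, 11:00–11:30, 12:15–12:45.
Sofia ∩ Maya ∩ Dilnoza ∩ Liang: 07:30–08:00, 08:15–08:30.
Sofia ∩ Maya ∩ Dilnoza ∩ Liang ∩ Hiro: 07:30–08:00, 08:15–08:30.
Windows ≥ 30 min: 07:30–08:00.
Latest start in the last window 07:30–08:00 is 08:00 − 30 min = 07:30.

07:30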